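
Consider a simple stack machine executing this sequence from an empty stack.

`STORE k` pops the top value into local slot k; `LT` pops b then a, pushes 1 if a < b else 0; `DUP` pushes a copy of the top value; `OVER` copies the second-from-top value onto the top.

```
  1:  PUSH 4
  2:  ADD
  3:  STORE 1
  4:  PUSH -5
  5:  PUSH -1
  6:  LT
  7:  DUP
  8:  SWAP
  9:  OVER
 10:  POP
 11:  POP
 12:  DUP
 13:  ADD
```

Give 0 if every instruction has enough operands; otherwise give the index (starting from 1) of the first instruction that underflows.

2

PUSH 4 : [4]
ADD  — needs 2 operands, stack has 1 → underflow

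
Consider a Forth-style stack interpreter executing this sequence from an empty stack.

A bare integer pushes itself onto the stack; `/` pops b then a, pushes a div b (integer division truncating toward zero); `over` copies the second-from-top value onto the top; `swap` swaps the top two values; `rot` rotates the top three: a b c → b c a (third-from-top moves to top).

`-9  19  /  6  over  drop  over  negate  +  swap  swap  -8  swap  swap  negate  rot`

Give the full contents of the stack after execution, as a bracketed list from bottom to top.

-9     -> [-9]
19     -> [-9, 19]
/      -> [0]
6      -> [0, 6]
over   -> [0, 6, 0]
drop   -> [0, 6]
over   -> [0, 6, 0]
negate -> [0, 6, 0]
+      -> [0, 6]
swap   -> [6, 0]
swap   -> [0, 6]
-8     -> [0, 6, -8]
swap   -> [0, -8, 6]
swap   -> [0, 6, -8]
negate -> [0, 6, 8]
rot    -> [6, 8, 0]

[6, 8, 0]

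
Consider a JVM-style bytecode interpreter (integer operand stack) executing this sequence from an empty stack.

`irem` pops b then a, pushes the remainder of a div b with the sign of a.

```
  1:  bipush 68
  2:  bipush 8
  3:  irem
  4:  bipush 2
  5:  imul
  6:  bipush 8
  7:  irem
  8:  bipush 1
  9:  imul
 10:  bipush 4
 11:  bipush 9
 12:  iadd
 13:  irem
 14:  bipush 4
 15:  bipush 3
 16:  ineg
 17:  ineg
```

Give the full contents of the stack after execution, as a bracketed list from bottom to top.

[0, 4, 3]

bipush 68 -> 68
bipush 8  -> 68 8
irem      -> 4
bipush 2  -> 4 2
imul      -> 8
bipush 8  -> 8 8
irem      -> 0
bipush 1  -> 0 1
imul      -> 0
bipush 4  -> 0 4
bipush 9  -> 0 4 9
iadd      -> 0 13
irem      -> 0
bipush 4  -> 0 4
bipush 3  -> 0 4 3
ineg      -> 0 4 -3
ineg      -> 0 4 3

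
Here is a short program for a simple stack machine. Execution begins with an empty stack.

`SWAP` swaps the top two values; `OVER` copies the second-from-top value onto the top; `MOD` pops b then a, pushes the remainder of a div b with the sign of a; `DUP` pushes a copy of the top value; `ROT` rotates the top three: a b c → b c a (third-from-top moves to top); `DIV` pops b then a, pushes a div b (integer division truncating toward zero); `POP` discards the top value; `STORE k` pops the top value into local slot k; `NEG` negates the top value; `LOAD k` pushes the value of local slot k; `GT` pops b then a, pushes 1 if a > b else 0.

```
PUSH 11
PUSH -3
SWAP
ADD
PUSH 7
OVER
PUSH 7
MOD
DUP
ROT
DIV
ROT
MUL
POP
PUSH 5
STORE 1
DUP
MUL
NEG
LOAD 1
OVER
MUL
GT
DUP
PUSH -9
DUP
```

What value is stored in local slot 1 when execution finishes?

5

PUSH 11 : 11
PUSH -3 : 11 -3
SWAP    : -3 11
ADD     : 8
PUSH 7  : 8 7
OVER    : 8 7 8
PUSH 7  : 8 7 8 7
MOD     : 8 7 1
DUP     : 8 7 1 1
ROT     : 8 1 1 7
DIV     : 8 1 0
ROT     : 1 0 8
MUL     : 1 0
POP     : 1
PUSH 5  : 1 5
STORE 1 : 1
DUP     : 1 1
MUL     : 1
NEG     : -1
LOAD 1  : -1 5
OVER    : -1 5 -1
MUL     : -1 -5
GT      : 1
DUP     : 1 1
PUSH -9 : 1 1 -9
DUP     : 1 1 -9 -9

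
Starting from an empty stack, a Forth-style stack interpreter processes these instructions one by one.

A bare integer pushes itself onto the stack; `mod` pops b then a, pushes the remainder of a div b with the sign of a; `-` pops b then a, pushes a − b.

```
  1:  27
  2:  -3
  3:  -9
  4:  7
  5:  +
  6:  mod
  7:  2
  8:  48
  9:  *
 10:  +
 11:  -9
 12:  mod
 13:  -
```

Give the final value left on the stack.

22

27   27
-3   27 -3
-9   27 -3 -9
7    27 -3 -9 7
+    27 -3 -2
mod  27 -1
2    27 -1 2
48   27 -1 2 48
*    27 -1 96
+    27 95
-9   27 95 -9
mod  27 5
-    22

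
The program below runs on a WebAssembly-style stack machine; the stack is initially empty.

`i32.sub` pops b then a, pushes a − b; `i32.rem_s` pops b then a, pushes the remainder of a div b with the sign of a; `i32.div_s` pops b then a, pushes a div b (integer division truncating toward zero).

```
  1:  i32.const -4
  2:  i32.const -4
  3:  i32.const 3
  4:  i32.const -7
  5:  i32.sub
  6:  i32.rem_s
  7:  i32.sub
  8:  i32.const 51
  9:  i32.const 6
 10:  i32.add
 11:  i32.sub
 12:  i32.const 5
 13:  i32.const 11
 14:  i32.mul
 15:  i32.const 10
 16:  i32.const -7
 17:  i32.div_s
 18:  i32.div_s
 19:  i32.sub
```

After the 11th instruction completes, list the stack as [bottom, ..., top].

i32.const -4 : [-4]
i32.const -4 : [-4, -4]
i32.const 3  : [-4, -4, 3]
i32.const -7 : [-4, -4, 3, -7]
i32.sub      : [-4, -4, 10]
i32.rem_s    : [-4, -4]
i32.sub      : [0]
i32.const 51 : [0, 51]
i32.const 6  : [0, 51, 6]
i32.add      : [0, 57]
i32.sub      : [-57]

[-57]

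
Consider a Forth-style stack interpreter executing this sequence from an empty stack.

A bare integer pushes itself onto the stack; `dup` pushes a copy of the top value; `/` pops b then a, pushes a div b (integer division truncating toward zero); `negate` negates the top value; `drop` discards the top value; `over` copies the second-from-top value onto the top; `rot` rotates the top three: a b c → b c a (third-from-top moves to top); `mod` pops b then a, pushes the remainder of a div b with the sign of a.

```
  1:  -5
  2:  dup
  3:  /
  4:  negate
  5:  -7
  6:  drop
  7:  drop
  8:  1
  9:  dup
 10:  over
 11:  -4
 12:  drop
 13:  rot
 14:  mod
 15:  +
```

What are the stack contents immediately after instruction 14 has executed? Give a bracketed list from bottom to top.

[1, 0]

-5     : [-5]
dup    : [-5, -5]
/      : [1]
negate : [-1]
-7     : [-1, -7]
drop   : [-1]
drop   : []
1      : [1]
dup    : [1, 1]
over   : [1, 1, 1]
-4     : [1, 1, 1, -4]
drop   : [1, 1, 1]
rot    : [1, 1, 1]
mod    : [1, 0]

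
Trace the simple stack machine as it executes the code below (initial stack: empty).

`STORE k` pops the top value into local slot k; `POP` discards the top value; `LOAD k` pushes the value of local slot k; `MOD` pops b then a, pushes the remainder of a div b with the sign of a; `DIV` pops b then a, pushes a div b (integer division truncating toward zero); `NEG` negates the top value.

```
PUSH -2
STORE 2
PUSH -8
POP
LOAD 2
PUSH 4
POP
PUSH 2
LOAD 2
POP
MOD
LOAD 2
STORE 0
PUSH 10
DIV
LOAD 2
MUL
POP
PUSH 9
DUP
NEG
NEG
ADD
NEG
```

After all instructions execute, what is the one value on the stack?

PUSH -2 : -2
STORE 2 : (empty)
PUSH -8 : -8
POP     : (empty)
LOAD 2  : -2
PUSH 4  : -2 4
POP     : -2
PUSH 2  : -2 2
LOAD 2  : -2 2 -2
POP     : -2 2
MOD     : 0
LOAD 2  : 0 -2
STORE 0 : 0
PUSH 10 : 0 10
DIV     : 0
LOAD 2  : 0 -2
MUL     : 0
POP     : (empty)
PUSH 9  : 9
DUP     : 9 9
NEG     : 9 -9
NEG     : 9 9
ADD     : 18
NEG     : -18

-18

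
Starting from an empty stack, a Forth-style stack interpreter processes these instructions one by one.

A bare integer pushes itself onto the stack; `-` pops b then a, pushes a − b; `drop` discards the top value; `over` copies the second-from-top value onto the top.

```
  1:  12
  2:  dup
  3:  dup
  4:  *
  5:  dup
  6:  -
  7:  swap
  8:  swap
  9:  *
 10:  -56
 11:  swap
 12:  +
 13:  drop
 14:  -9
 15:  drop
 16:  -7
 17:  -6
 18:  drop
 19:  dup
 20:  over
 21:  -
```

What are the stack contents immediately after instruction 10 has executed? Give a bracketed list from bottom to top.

[0, -56]

12   → [12]
dup  → [12, 12]
dup  → [12, 12, 12]
*    → [12, 144]
dup  → [12, 144, 144]
-    → [12, 0]
swap → [0, 12]
swap → [12, 0]
*    → [0]
-56  → [0, -56]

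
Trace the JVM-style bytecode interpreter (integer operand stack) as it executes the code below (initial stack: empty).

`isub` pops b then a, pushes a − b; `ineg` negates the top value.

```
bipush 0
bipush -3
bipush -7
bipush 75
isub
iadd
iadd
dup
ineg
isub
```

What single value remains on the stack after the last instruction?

-170

bipush 0   [0]
bipush -3  [0, -3]
bipush -7  [0, -3, -7]
bipush 75  [0, -3, -7, 75]
isub       [0, -3, -82]
iadd       [0, -85]
iadd       [-85]
dup        [-85, -85]
ineg       [-85, 85]
isub       [-170]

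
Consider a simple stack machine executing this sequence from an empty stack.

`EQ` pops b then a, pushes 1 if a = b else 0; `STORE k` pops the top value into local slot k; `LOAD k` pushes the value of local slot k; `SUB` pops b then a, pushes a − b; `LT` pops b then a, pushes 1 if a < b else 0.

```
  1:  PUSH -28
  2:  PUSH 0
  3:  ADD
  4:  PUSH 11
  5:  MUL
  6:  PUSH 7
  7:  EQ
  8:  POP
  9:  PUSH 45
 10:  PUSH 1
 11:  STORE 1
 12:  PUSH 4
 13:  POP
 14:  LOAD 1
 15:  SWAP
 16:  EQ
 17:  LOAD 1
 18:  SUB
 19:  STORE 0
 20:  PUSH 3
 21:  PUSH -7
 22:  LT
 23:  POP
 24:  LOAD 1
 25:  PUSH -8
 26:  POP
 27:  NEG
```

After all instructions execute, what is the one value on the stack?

-1

PUSH -28 → -28
PUSH 0   → -28 0
ADD      → -28
PUSH 11  → -28 11
MUL      → -308
PUSH 7   → -308 7
EQ       → 0
POP      → (empty)
PUSH 45  → 45
PUSH 1   → 45 1
STORE 1  → 45
PUSH 4   → 45 4
POP      → 45
LOAD 1   → 45 1
SWAP     → 1 45
EQ       → 0
LOAD 1   → 0 1
SUB      → -1
STORE 0  → (empty)
PUSH 3   → 3
PUSH -7  → 3 -7
LT       → 0
POP      → (empty)
LOAD 1   → 1
PUSH -8  → 1 -8
POP      → 1
NEG      → -1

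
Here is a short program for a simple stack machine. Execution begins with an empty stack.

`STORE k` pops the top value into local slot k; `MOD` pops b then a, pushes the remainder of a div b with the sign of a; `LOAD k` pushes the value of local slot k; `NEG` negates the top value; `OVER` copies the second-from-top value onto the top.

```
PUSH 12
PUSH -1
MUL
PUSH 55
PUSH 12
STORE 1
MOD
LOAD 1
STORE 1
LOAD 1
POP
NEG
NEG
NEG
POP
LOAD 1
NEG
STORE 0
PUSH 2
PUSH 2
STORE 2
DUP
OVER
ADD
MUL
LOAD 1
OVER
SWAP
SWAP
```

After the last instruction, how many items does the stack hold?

PUSH 12 -> [12]
PUSH -1 -> [12, -1]
MUL     -> [-12]
PUSH 55 -> [-12, 55]
PUSH 12 -> [-12, 55, 12]
STORE 1 -> [-12, 55]
MOD     -> [-12]
LOAD 1  -> [-12, 12]
STORE 1 -> [-12]
LOAD 1  -> [-12, 12]
POP     -> [-12]
NEG     -> [12]
NEG     -> [-12]
NEG     -> [12]
POP     -> []
LOAD 1  -> [12]
NEG     -> [-12]
STORE 0 -> []
PUSH 2  -> [2]
PUSH 2  -> [2, 2]
STORE 2 -> [2]
DUP     -> [2, 2]
OVER    -> [2, 2, 2]
ADD     -> [2, 4]
MUL     -> [8]
LOAD 1  -> [8, 12]
OVER    -> [8, 12, 8]
SWAP    -> [8, 8, 12]
SWAP    -> [8, 12, 8]

3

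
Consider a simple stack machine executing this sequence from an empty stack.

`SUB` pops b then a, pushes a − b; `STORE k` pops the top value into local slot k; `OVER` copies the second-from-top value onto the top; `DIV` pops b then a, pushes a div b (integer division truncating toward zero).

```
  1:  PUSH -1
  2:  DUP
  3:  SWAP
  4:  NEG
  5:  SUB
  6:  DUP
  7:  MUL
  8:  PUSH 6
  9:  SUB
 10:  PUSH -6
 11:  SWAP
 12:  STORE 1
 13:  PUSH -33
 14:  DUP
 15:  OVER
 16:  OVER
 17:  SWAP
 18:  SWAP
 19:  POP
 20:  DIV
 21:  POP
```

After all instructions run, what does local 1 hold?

PUSH -1  : [-1]
DUP      : [-1, -1]
SWAP     : [-1, -1]
NEG      : [-1, 1]
SUB      : [-2]
DUP      : [-2, -2]
MUL      : [4]
PUSH 6   : [4, 6]
SUB      : [-2]
PUSH -6  : [-2, -6]
SWAP     : [-6, -2]
STORE 1  : [-6]
PUSH -33 : [-6, -33]
DUP      : [-6, -33, -33]
OVER     : [-6, -33, -33, -33]
OVER     : [-6, -33, -33, -33, -33]
SWAP     : [-6, -33, -33, -33, -33]
SWAP     : [-6, -33, -33, -33, -33]
POP      : [-6, -33, -33, -33]
DIV      : [-6, -33, 1]
POP      : [-6, -33]

-2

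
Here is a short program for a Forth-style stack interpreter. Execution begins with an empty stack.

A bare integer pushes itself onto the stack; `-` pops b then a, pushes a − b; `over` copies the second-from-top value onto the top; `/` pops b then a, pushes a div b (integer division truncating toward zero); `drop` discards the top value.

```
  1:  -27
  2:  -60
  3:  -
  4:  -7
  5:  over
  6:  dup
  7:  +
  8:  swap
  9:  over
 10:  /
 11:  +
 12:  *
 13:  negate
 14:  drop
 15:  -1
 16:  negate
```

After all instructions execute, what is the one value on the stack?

1

-27    → [-27]
-60    → [-27, -60]
-      → [33]
-7     → [33, -7]
over   → [33, -7, 33]
dup    → [33, -7, 33, 33]
+      → [33, -7, 66]
swap   → [33, 66, -7]
over   → [33, 66, -7, 66]
/      → [33, 66, 0]
+      → [33, 66]
*      → [2178]
negate → [-2178]
drop   → []
-1     → [-1]
negate → [1]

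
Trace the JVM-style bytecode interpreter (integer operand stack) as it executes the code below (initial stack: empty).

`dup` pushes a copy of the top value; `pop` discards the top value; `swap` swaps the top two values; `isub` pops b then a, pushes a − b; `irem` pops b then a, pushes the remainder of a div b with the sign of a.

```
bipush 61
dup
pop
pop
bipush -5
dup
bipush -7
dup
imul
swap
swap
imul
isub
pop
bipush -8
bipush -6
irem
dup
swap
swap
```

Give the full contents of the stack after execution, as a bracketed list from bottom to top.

bipush 61  61
dup        61 61
pop        61
pop        (empty)
bipush -5  -5
dup        -5 -5
bipush -7  -5 -5 -7
dup        -5 -5 -7 -7
imul       -5 -5 49
swap       -5 49 -5
swap       -5 -5 49
imul       -5 -245
isub       240
pop        (empty)
bipush -8  -8
bipush -6  -8 -6
irem       -2
dup        -2 -2
swap       -2 -2
swap       -2 -2

[-2, -2]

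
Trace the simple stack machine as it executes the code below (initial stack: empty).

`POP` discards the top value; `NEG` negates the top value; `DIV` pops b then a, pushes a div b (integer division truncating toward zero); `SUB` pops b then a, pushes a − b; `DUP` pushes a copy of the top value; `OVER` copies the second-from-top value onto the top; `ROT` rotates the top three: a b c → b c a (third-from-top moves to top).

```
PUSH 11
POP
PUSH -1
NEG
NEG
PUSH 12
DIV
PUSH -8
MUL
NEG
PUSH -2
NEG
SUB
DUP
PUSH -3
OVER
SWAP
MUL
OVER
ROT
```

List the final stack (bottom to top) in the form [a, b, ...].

[-2, 6, -2, -2]

PUSH 11 -> 11
POP     -> (empty)
PUSH -1 -> -1
NEG     -> 1
NEG     -> -1
PUSH 12 -> -1 12
DIV     -> 0
PUSH -8 -> 0 -8
MUL     -> 0
NEG     -> 0
PUSH -2 -> 0 -2
NEG     -> 0 2
SUB     -> -2
DUP     -> -2 -2
PUSH -3 -> -2 -2 -3
OVER    -> -2 -2 -3 -2
SWAP    -> -2 -2 -2 -3
MUL     -> -2 -2 6
OVER    -> -2 -2 6 -2
ROT     -> -2 6 -2 -2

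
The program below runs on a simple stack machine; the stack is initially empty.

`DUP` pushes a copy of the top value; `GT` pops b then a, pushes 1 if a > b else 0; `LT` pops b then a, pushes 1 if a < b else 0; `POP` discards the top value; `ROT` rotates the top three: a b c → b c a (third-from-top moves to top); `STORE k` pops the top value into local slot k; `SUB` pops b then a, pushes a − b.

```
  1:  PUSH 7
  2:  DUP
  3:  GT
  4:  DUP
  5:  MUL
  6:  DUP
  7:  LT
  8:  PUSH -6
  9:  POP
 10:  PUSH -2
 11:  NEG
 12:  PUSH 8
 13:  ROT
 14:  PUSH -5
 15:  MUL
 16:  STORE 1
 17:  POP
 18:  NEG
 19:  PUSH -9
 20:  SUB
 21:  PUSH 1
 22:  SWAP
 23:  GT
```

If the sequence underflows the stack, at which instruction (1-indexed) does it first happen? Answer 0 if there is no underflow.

PUSH 7  -> [7]
DUP     -> [7, 7]
GT      -> [0]
DUP     -> [0, 0]
MUL     -> [0]
DUP     -> [0, 0]
LT      -> [0]
PUSH -6 -> [0, -6]
POP     -> [0]
PUSH -2 -> [0, -2]
NEG     -> [0, 2]
PUSH 8  -> [0, 2, 8]
ROT     -> [2, 8, 0]
PUSH -5 -> [2, 8, 0, -5]
MUL     -> [2, 8, 0]
STORE 1 -> [2, 8]
POP     -> [2]
NEG     -> [-2]
PUSH -9 -> [-2, -9]
SUB     -> [7]
PUSH 1  -> [7, 1]
SWAP    -> [1, 7]
GT      -> [0]

0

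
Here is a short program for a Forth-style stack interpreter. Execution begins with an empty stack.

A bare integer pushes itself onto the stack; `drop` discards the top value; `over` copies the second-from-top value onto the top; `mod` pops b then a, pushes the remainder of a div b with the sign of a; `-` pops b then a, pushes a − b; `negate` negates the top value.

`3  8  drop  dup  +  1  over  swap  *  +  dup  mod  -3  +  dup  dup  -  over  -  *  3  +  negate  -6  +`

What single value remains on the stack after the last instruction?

0

3      → 3
8      → 3 8
drop   → 3
dup    → 3 3
+      → 6
1      → 6 1
over   → 6 1 6
swap   → 6 6 1
*      → 6 6
+      → 12
dup    → 12 12
mod    → 0
-3     → 0 -3
+      → -3
dup    → -3 -3
dup    → -3 -3 -3
-      → -3 0
over   → -3 0 -3
-      → -3 3
*      → -9
3      → -9 3
+      → -6
negate → 6
-6     → 6 -6
+      → 0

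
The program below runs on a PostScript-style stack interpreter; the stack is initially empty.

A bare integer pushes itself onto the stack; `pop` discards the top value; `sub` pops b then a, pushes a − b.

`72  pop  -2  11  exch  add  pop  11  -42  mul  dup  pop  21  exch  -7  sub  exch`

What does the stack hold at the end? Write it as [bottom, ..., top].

[-455, 21]

72   : 72
pop  : (empty)
-2   : -2
11   : -2 11
exch : 11 -2
add  : 9
pop  : (empty)
11   : 11
-42  : 11 -42
mul  : -462
dup  : -462 -462
pop  : -462
21   : -462 21
exch : 21 -462
-7   : 21 -462 -7
sub  : 21 -455
exch : -455 21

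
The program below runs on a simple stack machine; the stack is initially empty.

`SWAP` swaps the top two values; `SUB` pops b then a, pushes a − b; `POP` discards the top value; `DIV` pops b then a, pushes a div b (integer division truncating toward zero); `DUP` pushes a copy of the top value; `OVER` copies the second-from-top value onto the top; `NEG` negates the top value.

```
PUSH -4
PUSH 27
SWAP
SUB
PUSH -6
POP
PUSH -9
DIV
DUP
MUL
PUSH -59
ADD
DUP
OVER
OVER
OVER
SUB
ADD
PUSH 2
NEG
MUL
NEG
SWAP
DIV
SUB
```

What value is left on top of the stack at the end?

-52

PUSH -4  -> [-4]
PUSH 27  -> [-4, 27]
SWAP     -> [27, -4]
SUB      -> [31]
PUSH -6  -> [31, -6]
POP      -> [31]
PUSH -9  -> [31, -9]
DIV      -> [-3]
DUP      -> [-3, -3]
MUL      -> [9]
PUSH -59 -> [9, -59]
ADD      -> [-50]
DUP      -> [-50, -50]
OVER     -> [-50, -50, -50]
OVER     -> [-50, -50, -50, -50]
OVER     -> [-50, -50, -50, -50, -50]
SUB      -> [-50, -50, -50, 0]
ADD      -> [-50, -50, -50]
PUSH 2   -> [-50, -50, -50, 2]
NEG      -> [-50, -50, -50, -2]
MUL      -> [-50, -50, 100]
NEG      -> [-50, -50, -100]
SWAP     -> [-50, -100, -50]
DIV      -> [-50, 2]
SUB      -> [-52]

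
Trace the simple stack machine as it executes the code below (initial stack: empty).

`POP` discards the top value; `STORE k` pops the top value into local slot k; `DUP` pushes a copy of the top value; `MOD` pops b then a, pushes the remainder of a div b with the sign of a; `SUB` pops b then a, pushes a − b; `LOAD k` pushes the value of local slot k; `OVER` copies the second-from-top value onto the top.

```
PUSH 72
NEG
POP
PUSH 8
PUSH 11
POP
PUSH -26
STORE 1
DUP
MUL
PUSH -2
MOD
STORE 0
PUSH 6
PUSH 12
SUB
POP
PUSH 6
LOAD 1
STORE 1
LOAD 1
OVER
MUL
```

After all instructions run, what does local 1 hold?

PUSH 72  -> 72
NEG      -> -72
POP      -> (empty)
PUSH 8   -> 8
PUSH 11  -> 8 11
POP      -> 8
PUSH -26 -> 8 -26
STORE 1  -> 8
DUP      -> 8 8
MUL      -> 64
PUSH -2  -> 64 -2
MOD      -> 0
STORE 0  -> (empty)
PUSH 6   -> 6
PUSH 12  -> 6 12
SUB      -> -6
POP      -> (empty)
PUSH 6   -> 6
LOAD 1   -> 6 -26
STORE 1  -> 6
LOAD 1   -> 6 -26
OVER     -> 6 -26 6
MUL      -> 6 -156

-26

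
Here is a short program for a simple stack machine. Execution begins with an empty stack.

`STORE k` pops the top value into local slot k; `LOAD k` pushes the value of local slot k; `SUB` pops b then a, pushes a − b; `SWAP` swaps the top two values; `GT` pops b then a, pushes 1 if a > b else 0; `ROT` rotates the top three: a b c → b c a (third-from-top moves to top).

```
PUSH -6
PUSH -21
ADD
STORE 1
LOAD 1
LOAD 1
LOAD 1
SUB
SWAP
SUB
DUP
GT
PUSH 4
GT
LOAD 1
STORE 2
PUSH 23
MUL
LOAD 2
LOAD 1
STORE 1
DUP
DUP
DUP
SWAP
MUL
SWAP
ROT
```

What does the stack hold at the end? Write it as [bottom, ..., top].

[0, 729, -27, -27]

PUSH -6  -> [-6]
PUSH -21 -> [-6, -21]
ADD      -> [-27]
STORE 1  -> []
LOAD 1   -> [-27]
LOAD 1   -> [-27, -27]
LOAD 1   -> [-27, -27, -27]
SUB      -> [-27, 0]
SWAP     -> [0, -27]
SUB      -> [27]
DUP      -> [27, 27]
GT       -> [0]
PUSH 4   -> [0, 4]
GT       -> [0]
LOAD 1   -> [0, -27]
STORE 2  -> [0]
PUSH 23  -> [0, 23]
MUL      -> [0]
LOAD 2   -> [0, -27]
LOAD 1   -> [0, -27, -27]
STORE 1  -> [0, -27]
DUP      -> [0, -27, -27]
DUP      -> [0, -27, -27, -27]
DUP      -> [0, -27, -27, -27, -27]
SWAP     -> [0, -27, -27, -27, -27]
MUL      -> [0, -27, -27, 729]
SWAP     -> [0, -27, 729, -27]
ROT      -> [0, 729, -27, -27]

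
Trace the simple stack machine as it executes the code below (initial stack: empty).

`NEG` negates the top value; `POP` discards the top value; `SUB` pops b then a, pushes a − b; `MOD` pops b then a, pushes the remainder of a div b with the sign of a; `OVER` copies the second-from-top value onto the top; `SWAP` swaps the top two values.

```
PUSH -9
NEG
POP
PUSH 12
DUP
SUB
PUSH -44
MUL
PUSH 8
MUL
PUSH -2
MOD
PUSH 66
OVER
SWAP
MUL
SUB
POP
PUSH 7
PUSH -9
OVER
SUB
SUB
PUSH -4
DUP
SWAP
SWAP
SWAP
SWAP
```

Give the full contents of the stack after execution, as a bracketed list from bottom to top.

PUSH -9  : -9
NEG      : 9
POP      : (empty)
PUSH 12  : 12
DUP      : 12 12
SUB      : 0
PUSH -44 : 0 -44
MUL      : 0
PUSH 8   : 0 8
MUL      : 0
PUSH -2  : 0 -2
MOD      : 0
PUSH 66  : 0 66
OVER     : 0 66 0
SWAP     : 0 0 66
MUL      : 0 0
SUB      : 0
POP      : (empty)
PUSH 7   : 7
PUSH -9  : 7 -9
OVER     : 7 -9 7
SUB      : 7 -16
SUB      : 23
PUSH -4  : 23 -4
DUP      : 23 -4 -4
SWAP     : 23 -4 -4
SWAP     : 23 -4 -4
SWAP     : 23 -4 -4
SWAP     : 23 -4 -4

[23, -4, -4]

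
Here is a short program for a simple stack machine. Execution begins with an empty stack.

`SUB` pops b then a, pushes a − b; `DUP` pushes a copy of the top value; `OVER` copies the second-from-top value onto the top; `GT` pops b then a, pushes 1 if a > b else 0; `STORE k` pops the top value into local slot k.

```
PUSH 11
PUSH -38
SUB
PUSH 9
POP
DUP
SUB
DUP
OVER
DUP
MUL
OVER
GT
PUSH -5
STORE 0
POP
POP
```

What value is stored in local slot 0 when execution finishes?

PUSH 11   [11]
PUSH -38  [11, -38]
SUB       [49]
PUSH 9    [49, 9]
POP       [49]
DUP       [49, 49]
SUB       [0]
DUP       [0, 0]
OVER      [0, 0, 0]
DUP       [0, 0, 0, 0]
MUL       [0, 0, 0]
OVER      [0, 0, 0, 0]
GT        [0, 0, 0]
PUSH -5   [0, 0, 0, -5]
STORE 0   [0, 0, 0]
POP       [0, 0]
POP       [0]

-5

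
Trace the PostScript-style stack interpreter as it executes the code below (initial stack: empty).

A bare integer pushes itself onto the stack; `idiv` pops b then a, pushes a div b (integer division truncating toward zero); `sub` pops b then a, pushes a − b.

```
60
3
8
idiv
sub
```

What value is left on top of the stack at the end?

60

60    [60]
3     [60, 3]
8     [60, 3, 8]
idiv  [60, 0]
sub   [60]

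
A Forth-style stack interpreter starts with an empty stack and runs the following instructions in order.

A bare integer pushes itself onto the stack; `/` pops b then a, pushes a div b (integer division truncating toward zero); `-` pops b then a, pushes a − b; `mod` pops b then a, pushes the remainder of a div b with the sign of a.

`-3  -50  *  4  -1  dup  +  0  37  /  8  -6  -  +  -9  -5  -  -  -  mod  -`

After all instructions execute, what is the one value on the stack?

146

-3  → [-3]
-50 → [-3, -50]
*   → [150]
4   → [150, 4]
-1  → [150, 4, -1]
dup → [150, 4, -1, -1]
+   → [150, 4, -2]
0   → [150, 4, -2, 0]
37  → [150, 4, -2, 0, 37]
/   → [150, 4, -2, 0]
8   → [150, 4, -2, 0, 8]
-6  → [150, 4, -2, 0, 8, -6]
-   → [150, 4, -2, 0, 14]
+   → [150, 4, -2, 14]
-9  → [150, 4, -2, 14, -9]
-5  → [150, 4, -2, 14, -9, -5]
-   → [150, 4, -2, 14, -4]
-   → [150, 4, -2, 18]
-   → [150, 4, -20]
mod → [150, 4]
-   → [146]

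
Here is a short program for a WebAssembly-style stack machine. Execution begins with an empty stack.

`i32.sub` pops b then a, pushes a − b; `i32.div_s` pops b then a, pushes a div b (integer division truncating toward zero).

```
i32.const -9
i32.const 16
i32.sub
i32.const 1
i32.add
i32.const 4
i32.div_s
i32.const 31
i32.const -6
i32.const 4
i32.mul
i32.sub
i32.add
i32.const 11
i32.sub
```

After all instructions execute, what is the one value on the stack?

i32.const -9 -> [-9]
i32.const 16 -> [-9, 16]
i32.sub      -> [-25]
i32.const 1  -> [-25, 1]
i32.add      -> [-24]
i32.const 4  -> [-24, 4]
i32.div_s    -> [-6]
i32.const 31 -> [-6, 31]
i32.const -6 -> [-6, 31, -6]
i32.const 4  -> [-6, 31, -6, 4]
i32.mul      -> [-6, 31, -24]
i32.sub      -> [-6, 55]
i32.add      -> [49]
i32.const 11 -> [49, 11]
i32.sub      -> [38]

38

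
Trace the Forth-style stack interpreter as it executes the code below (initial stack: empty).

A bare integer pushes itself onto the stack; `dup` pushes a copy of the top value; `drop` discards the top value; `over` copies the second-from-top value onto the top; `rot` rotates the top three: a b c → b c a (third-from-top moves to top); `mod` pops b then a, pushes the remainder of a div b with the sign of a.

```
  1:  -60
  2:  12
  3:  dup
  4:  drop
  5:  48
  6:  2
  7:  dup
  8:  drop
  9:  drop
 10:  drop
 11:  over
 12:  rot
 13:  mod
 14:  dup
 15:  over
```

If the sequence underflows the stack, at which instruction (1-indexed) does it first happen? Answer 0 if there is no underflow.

0

-60  → -60
12   → -60 12
dup  → -60 12 12
drop → -60 12
48   → -60 12 48
2    → -60 12 48 2
dup  → -60 12 48 2 2
drop → -60 12 48 2
drop → -60 12 48
drop → -60 12
over → -60 12 -60
rot  → 12 -60 -60
mod  → 12 0
dup  → 12 0 0
over → 12 0 0 0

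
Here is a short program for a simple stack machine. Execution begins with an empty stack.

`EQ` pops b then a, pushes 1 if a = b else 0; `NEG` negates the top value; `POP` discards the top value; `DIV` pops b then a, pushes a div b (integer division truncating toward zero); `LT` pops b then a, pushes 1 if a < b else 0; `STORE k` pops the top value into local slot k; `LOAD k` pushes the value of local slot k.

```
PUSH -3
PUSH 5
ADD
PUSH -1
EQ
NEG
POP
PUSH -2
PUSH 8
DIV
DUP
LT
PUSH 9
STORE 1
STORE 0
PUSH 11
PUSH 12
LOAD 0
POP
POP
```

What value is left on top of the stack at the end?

11

PUSH -3 -> [-3]
PUSH 5  -> [-3, 5]
ADD     -> [2]
PUSH -1 -> [2, -1]
EQ      -> [0]
NEG     -> [0]
POP     -> []
PUSH -2 -> [-2]
PUSH 8  -> [-2, 8]
DIV     -> [0]
DUP     -> [0, 0]
LT      -> [0]
PUSH 9  -> [0, 9]
STORE 1 -> [0]
STORE 0 -> []
PUSH 11 -> [11]
PUSH 12 -> [11, 12]
LOAD 0  -> [11, 12, 0]
POP     -> [11, 12]
POP     -> [11]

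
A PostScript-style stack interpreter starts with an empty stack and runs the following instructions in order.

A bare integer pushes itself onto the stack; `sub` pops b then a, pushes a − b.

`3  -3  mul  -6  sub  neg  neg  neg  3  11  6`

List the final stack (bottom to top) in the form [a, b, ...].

3    [3]
-3   [3, -3]
mul  [-9]
-6   [-9, -6]
sub  [-3]
neg  [3]
neg  [-3]
neg  [3]
3    [3, 3]
11   [3, 3, 11]
6    [3, 3, 11, 6]

[3, 3, 11, 6]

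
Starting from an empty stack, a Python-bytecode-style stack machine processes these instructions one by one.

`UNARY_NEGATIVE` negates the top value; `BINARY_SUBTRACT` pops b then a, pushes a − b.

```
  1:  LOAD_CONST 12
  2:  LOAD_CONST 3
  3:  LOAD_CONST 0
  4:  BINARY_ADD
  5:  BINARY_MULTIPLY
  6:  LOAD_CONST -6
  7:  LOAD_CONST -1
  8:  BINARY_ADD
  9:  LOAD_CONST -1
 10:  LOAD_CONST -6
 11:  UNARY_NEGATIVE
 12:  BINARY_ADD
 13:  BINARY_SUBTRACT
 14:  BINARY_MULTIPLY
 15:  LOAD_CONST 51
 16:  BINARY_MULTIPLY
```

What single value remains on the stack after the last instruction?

LOAD_CONST 12   → 12
LOAD_CONST 3    → 12 3
LOAD_CONST 0    → 12 3 0
BINARY_ADD      → 12 3
BINARY_MULTIPLY → 36
LOAD_CONST -6   → 36 -6
LOAD_CONST -1   → 36 -6 -1
BINARY_ADD      → 36 -7
LOAD_CONST -1   → 36 -7 -1
LOAD_CONST -6   → 36 -7 -1 -6
UNARY_NEGATIVE  → 36 -7 -1 6
BINARY_ADD      → 36 -7 5
BINARY_SUBTRACT → 36 -12
BINARY_MULTIPLY → -432
LOAD_CONST 51   → -432 51
BINARY_MULTIPLY → -22032

-22032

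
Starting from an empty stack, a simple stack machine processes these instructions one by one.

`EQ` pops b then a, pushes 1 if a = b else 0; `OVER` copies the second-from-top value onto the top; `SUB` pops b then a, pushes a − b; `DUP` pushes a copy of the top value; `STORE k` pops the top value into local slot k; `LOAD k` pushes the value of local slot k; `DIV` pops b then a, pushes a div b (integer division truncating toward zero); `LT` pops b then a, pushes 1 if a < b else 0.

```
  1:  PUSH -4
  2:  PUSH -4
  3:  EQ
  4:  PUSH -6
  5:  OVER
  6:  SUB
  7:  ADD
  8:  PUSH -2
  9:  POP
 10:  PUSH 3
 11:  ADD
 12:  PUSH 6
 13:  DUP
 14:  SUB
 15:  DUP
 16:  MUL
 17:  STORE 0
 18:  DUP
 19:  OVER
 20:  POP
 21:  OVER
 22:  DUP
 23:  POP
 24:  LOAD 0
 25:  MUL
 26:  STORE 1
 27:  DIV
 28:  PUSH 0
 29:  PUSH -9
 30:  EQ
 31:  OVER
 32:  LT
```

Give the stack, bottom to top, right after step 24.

[-3, -3, -3, 0]

PUSH -4 : [-4]
PUSH -4 : [-4, -4]
EQ      : [1]
PUSH -6 : [1, -6]
OVER    : [1, -6, 1]
SUB     : [1, -7]
ADD     : [-6]
PUSH -2 : [-6, -2]
POP     : [-6]
PUSH 3  : [-6, 3]
ADD     : [-3]
PUSH 6  : [-3, 6]
DUP     : [-3, 6, 6]
SUB     : [-3, 0]
DUP     : [-3, 0, 0]
MUL     : [-3, 0]
STORE 0 : [-3]
DUP     : [-3, -3]
OVER    : [-3, -3, -3]
POP     : [-3, -3]
OVER    : [-3, -3, -3]
DUP     : [-3, -3, -3, -3]
POP     : [-3, -3, -3]
LOAD 0  : [-3, -3, -3, 0]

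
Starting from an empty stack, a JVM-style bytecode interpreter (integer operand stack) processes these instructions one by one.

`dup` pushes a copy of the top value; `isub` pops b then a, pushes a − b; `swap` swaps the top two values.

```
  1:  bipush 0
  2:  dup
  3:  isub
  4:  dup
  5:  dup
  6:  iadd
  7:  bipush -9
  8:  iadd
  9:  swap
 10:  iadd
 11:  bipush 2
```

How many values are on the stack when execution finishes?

2

bipush 0  -> [0]
dup       -> [0, 0]
isub      -> [0]
dup       -> [0, 0]
dup       -> [0, 0, 0]
iadd      -> [0, 0]
bipush -9 -> [0, 0, -9]
iadd      -> [0, -9]
swap      -> [-9, 0]
iadd      -> [-9]
bipush 2  -> [-9, 2]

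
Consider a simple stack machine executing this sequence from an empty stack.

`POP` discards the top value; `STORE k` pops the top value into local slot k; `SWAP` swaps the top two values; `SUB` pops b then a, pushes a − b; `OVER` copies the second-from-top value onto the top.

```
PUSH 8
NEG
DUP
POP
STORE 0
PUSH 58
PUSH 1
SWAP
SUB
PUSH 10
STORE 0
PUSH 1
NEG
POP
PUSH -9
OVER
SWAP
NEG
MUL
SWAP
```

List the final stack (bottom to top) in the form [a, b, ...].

[-513, -57]

PUSH 8  : [8]
NEG     : [-8]
DUP     : [-8, -8]
POP     : [-8]
STORE 0 : []
PUSH 58 : [58]
PUSH 1  : [58, 1]
SWAP    : [1, 58]
SUB     : [-57]
PUSH 10 : [-57, 10]
STORE 0 : [-57]
PUSH 1  : [-57, 1]
NEG     : [-57, -1]
POP     : [-57]
PUSH -9 : [-57, -9]
OVER    : [-57, -9, -57]
SWAP    : [-57, -57, -9]
NEG     : [-57, -57, 9]
MUL     : [-57, -513]
SWAP    : [-513, -57]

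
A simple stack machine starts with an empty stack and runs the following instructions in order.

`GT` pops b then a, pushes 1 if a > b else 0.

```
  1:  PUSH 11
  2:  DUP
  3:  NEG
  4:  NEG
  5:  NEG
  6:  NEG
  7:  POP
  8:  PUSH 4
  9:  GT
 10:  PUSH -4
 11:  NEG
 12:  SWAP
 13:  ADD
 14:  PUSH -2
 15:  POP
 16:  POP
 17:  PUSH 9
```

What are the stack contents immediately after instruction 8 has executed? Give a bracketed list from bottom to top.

[11, 4]

PUSH 11 : [11]
DUP     : [11, 11]
NEG     : [11, -11]
NEG     : [11, 11]
NEG     : [11, -11]
NEG     : [11, 11]
POP     : [11]
PUSH 4  : [11, 4]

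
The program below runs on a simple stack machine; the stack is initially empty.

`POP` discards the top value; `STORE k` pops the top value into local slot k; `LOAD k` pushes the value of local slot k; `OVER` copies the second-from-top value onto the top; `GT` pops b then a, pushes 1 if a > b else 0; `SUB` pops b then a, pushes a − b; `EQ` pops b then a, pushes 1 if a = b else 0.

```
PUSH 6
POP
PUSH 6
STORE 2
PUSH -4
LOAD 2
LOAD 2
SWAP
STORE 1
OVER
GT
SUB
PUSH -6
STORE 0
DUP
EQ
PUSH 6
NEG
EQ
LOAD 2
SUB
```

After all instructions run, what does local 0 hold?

PUSH 6  -> [6]
POP     -> []
PUSH 6  -> [6]
STORE 2 -> []
PUSH -4 -> [-4]
LOAD 2  -> [-4, 6]
LOAD 2  -> [-4, 6, 6]
SWAP    -> [-4, 6, 6]
STORE 1 -> [-4, 6]
OVER    -> [-4, 6, -4]
GT      -> [-4, 1]
SUB     -> [-5]
PUSH -6 -> [-5, -6]
STORE 0 -> [-5]
DUP     -> [-5, -5]
EQ      -> [1]
PUSH 6  -> [1, 6]
NEG     -> [1, -6]
EQ      -> [0]
LOAD 2  -> [0, 6]
SUB     -> [-6]

-6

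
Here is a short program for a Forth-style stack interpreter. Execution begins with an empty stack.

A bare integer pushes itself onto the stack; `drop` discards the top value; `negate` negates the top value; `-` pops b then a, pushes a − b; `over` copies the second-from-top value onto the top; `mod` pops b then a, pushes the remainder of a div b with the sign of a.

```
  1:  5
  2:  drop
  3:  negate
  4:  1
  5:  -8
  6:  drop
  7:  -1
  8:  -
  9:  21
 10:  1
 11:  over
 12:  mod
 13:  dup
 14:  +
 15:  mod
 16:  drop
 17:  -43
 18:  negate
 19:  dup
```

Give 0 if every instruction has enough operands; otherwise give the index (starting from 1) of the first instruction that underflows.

3

5     5
drop  (empty)
negate  — needs 1 operand, stack has 0 → underflow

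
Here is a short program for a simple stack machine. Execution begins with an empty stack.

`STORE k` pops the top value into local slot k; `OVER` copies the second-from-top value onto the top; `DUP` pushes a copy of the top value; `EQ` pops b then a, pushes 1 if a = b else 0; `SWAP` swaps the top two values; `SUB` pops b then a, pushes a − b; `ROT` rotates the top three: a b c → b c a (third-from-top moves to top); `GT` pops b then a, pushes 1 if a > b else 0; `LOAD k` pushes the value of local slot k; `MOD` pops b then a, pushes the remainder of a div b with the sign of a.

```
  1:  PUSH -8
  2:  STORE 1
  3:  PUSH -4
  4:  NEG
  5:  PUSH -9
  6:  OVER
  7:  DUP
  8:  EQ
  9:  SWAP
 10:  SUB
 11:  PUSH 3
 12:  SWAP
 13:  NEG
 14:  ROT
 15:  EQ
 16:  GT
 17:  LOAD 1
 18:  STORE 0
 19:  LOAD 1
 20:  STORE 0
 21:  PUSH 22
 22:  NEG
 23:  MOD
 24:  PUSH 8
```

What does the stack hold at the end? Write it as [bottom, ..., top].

[1, 8]

PUSH -8 → [-8]
STORE 1 → []
PUSH -4 → [-4]
NEG     → [4]
PUSH -9 → [4, -9]
OVER    → [4, -9, 4]
DUP     → [4, -9, 4, 4]
EQ      → [4, -9, 1]
SWAP    → [4, 1, -9]
SUB     → [4, 10]
PUSH 3  → [4, 10, 3]
SWAP    → [4, 3, 10]
NEG     → [4, 3, -10]
ROT     → [3, -10, 4]
EQ      → [3, 0]
GT      → [1]
LOAD 1  → [1, -8]
STORE 0 → [1]
LOAD 1  → [1, -8]
STORE 0 → [1]
PUSH 22 → [1, 22]
NEG     → [1, -22]
MOD     → [1]
PUSH 8  → [1, 8]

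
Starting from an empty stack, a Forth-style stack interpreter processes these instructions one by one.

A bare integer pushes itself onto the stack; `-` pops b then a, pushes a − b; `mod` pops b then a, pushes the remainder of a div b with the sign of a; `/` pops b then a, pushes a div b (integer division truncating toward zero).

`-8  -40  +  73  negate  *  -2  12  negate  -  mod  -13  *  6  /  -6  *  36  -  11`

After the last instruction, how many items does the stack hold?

-8     : [-8]
-40    : [-8, -40]
+      : [-48]
73     : [-48, 73]
negate : [-48, -73]
*      : [3504]
-2     : [3504, -2]
12     : [3504, -2, 12]
negate : [3504, -2, -12]
-      : [3504, 10]
mod    : [4]
-13    : [4, -13]
*      : [-52]
6      : [-52, 6]
/      : [-8]
-6     : [-8, -6]
*      : [48]
36     : [48, 36]
-      : [12]
11     : [12, 11]

2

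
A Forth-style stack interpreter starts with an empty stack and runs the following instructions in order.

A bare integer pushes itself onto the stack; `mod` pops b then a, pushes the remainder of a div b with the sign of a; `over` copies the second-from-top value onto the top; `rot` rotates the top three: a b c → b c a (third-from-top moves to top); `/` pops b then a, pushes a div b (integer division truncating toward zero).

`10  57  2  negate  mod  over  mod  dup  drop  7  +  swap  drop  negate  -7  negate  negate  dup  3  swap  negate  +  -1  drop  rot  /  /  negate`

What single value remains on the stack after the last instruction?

-7

10     -> [10]
57     -> [10, 57]
2      -> [10, 57, 2]
negate -> [10, 57, -2]
mod    -> [10, 1]
over   -> [10, 1, 10]
mod    -> [10, 1]
dup    -> [10, 1, 1]
drop   -> [10, 1]
7      -> [10, 1, 7]
+      -> [10, 8]
swap   -> [8, 10]
drop   -> [8]
negate -> [-8]
-7     -> [-8, -7]
negate -> [-8, 7]
negate -> [-8, -7]
dup    -> [-8, -7, -7]
3      -> [-8, -7, -7, 3]
swap   -> [-8, -7, 3, -7]
negate -> [-8, -7, 3, 7]
+      -> [-8, -7, 10]
-1     -> [-8, -7, 10, -1]
drop   -> [-8, -7, 10]
rot    -> [-7, 10, -8]
/      -> [-7, -1]
/      -> [7]
negate -> [-7]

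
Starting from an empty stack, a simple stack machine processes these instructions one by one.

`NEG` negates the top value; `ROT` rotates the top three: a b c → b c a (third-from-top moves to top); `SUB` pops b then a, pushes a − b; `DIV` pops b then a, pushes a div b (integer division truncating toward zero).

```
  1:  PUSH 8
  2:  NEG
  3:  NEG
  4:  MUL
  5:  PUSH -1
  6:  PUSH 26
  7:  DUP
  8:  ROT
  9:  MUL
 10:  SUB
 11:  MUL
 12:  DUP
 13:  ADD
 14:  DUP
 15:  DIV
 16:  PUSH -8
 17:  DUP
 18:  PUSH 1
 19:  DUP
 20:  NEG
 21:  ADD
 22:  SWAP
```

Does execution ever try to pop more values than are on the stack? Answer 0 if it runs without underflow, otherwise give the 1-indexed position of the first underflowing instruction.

PUSH 8  [8]
NEG     [-8]
NEG     [8]
MUL  — needs 2 operands, stack has 1 → underflow

4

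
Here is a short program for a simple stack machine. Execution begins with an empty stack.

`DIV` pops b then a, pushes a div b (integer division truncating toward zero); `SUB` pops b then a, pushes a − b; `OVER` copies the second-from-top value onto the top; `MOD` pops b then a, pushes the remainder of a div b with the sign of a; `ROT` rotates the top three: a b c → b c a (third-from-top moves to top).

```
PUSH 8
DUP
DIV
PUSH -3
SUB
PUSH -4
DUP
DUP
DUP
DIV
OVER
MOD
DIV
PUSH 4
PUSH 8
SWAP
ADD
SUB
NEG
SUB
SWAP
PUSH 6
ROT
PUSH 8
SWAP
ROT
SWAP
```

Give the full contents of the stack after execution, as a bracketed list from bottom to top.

[4, 8, 6, -20]

PUSH 8  → [8]
DUP     → [8, 8]
DIV     → [1]
PUSH -3 → [1, -3]
SUB     → [4]
PUSH -4 → [4, -4]
DUP     → [4, -4, -4]
DUP     → [4, -4, -4, -4]
DUP     → [4, -4, -4, -4, -4]
DIV     → [4, -4, -4, 1]
OVER    → [4, -4, -4, 1, -4]
MOD     → [4, -4, -4, 1]
DIV     → [4, -4, -4]
PUSH 4  → [4, -4, -4, 4]
PUSH 8  → [4, -4, -4, 4, 8]
SWAP    → [4, -4, -4, 8, 4]
ADD     → [4, -4, -4, 12]
SUB     → [4, -4, -16]
NEG     → [4, -4, 16]
SUB     → [4, -20]
SWAP    → [-20, 4]
PUSH 6  → [-20, 4, 6]
ROT     → [4, 6, -20]
PUSH 8  → [4, 6, -20, 8]
SWAP    → [4, 6, 8, -20]
ROT     → [4, 8, -20, 6]
SWAP    → [4, 8, 6, -20]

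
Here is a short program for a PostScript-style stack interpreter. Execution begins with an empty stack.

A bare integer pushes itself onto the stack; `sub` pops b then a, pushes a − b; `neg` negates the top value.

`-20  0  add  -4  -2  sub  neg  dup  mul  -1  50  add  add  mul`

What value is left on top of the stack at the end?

-1060

-20 → [-20]
0   → [-20, 0]
add → [-20]
-4  → [-20, -4]
-2  → [-20, -4, -2]
sub → [-20, -2]
neg → [-20, 2]
dup → [-20, 2, 2]
mul → [-20, 4]
-1  → [-20, 4, -1]
50  → [-20, 4, -1, 50]
add → [-20, 4, 49]
add → [-20, 53]
mul → [-1060]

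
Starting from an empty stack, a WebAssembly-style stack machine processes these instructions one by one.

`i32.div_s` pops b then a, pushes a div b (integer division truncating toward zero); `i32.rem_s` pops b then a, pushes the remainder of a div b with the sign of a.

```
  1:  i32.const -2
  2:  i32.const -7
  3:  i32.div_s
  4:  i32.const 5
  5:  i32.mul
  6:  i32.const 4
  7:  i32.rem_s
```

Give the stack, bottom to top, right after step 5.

i32.const -2 -> [-2]
i32.const -7 -> [-2, -7]
i32.div_s    -> [0]
i32.const 5  -> [0, 5]
i32.mul      -> [0]

[0]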